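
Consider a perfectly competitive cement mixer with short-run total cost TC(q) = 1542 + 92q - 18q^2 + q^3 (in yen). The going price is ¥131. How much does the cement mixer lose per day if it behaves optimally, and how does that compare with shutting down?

Profit = -¥190 at q = 13

AVC = 92 - 18q + q^2; min AVC = ¥11 at q = 9. Since P = ¥131 ≥ min AVC, the firm produces.
With MC = 92 - 36q + 3q^2, P = MC on the upward-sloping part at q* = 13.
TR = 131·13 = 1703. TC = 1542 + 351 = 1893. Profit = 1703 − 1893 = -¥190.
Shutting down would mean losing the fixed cost of ¥1542, so operating at a loss of ¥190 is better by ¥1352.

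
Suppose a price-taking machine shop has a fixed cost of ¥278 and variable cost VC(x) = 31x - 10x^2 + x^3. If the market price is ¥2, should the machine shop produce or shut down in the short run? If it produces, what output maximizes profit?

From TC, MC = TC'(x) = 31 - 20x + 3x^2 and AVC = VC/x = 31 - 10x + x^2.
AVC hits its minimum where MC = AVC, at x = 5, giving min AVC = 31 - 10·5 + 5^2 = ¥6.
With P < min AVC (¥2 < ¥6), every unit sold adds to the loss.
Shutting down limits the loss to fixed cost, ¥278.

Shut down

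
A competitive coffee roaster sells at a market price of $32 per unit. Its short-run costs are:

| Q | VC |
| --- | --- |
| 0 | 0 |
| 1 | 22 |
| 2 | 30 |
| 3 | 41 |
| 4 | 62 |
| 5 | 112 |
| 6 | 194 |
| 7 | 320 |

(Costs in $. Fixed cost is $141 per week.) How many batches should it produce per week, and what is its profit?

Profit at each row (π = 32Q − TC): Q=0: -141; Q=1: -131; Q=2: -107; Q=3: -86; Q=4: -75; Q=5: -93; Q=6: -143; Q=7: -237.
Profit is maximized at Q = 4. AVC there is 62/4 = $15.50 ≤ P, so producing beats shutting down (which would give -$141).

Q = 4; profit = -$75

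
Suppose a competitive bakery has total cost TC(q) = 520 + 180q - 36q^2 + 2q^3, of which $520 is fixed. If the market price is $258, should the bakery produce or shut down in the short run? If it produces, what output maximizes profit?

Produce at q = 13

From TC, MC = TC'(q) = 180 - 72q + 6q^2 and AVC = VC/q = 180 - 36q + 2q^2.
AVC is minimized where dAVC/dq = -36 + 4q = 0, at q = 9; min AVC = 180 - 36·9 + 2·9^2 = $18.
P = $258 exceeds min AVC = $18, so the firm stays open.
Set P = MC: 258 = 180 - 72q + 6q^2 → -78 - 72q + 6q^2 = 0. The roots are q = -1 and q = 13; the profit-maximizing output is on the rising part of MC, so q* = 13.
Check: AVC at q = 13 is $50 ≤ P, so revenue covers variable cost.
Profit = P·q − TC = 258·13 − 1170 = $2184.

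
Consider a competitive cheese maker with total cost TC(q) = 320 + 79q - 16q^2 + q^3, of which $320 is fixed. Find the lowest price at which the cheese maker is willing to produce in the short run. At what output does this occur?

$15 per unit, at q = 8

Short-run supply begins at min AVC. From VC = 79q - 16q^2 + q^3, AVC = 79 - 16q + q^2.
dAVC/dq = -16 + 2q = 0 gives q = 8. min AVC = 79 - 16·8 + 8^2 = 15.
So the shutdown price is $15.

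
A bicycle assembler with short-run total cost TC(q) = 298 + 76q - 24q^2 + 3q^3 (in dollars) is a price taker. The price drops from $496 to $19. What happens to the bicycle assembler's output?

Output falls from 10 to 0 (the firm shuts down)

MC = 76 - 48q + 9q^2; the shutdown threshold is min AVC = $28 (at q = 4).
At P = $496 ≥ min AVC, set P = MC on the rising branch: q = 10.
At P = $19 < min AVC = $28, price no longer covers variable cost at any output, so the firm shuts down: q = 0.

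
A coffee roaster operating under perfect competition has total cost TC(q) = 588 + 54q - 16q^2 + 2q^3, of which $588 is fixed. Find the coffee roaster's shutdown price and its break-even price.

Shutdown price = $22; break-even price = $124

Shutdown price = min AVC. AVC = 54 - 16q + 2q^2, with vertex at q = 4 and minimum $22.
ATC = 588/q + 54 - 16q + 2q^2. Setting dATC/dq = −588/q^2 − 16 + 4q = 0 gives q = 7 (since 4·7^3 − 16·7^2 = 588).
min ATC = 588/7 + 54 − 16·7 + 2·7^2 = $124. That is the break-even price.
For $22 ≤ P < $124 the firm produces at a loss; below $22 it shuts down.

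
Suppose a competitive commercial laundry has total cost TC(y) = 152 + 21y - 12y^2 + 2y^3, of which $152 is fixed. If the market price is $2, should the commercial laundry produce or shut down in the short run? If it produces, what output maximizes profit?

From TC, MC = TC'(y) = 21 - 24y + 6y^2 and AVC = VC/y = 21 - 12y + 2y^2.
AVC hits its minimum where MC = AVC, at y = 3, giving min AVC = 21 - 12·3 + 2·3^2 = $3.
With P < min AVC ($2 < $3), every unit sold adds to the loss.
The firm minimizes its loss by shutting down and losing only its fixed cost of $152.

Shut down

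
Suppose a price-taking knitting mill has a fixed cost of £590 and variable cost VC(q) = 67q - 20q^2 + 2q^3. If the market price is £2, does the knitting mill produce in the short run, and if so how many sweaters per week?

Shut down

Strip out fixed cost: VC = 67q - 20q^2 + 2q^3. Then AVC = 67 - 20q + 2q^2 and MC = 67 - 40q + 6q^2.
The AVC parabola has its vertex at q = 20/4 = 5, where AVC = 67 - 20·5 + 2·5^2 = £17.
With P < min AVC (£2 < £17), every unit sold adds to the loss.
Shutting down limits the loss to fixed cost, £590.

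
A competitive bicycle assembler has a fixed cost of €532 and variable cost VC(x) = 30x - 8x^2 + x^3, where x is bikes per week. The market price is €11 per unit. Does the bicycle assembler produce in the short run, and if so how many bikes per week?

Shut down

Variable cost is VC = 30x - 8x^2 + x^3, so AVC = VC/x = 30 - 8x + x^2 and MC = dTC/dx = 30 - 16x + 3x^2.
AVC is minimized where dAVC/dx = -8 + 2x = 0, at x = 4; min AVC = 30 - 8·4 + 4^2 = €14.
With P < min AVC (€11 < €14), every unit sold adds to the loss.
Best response: produce nothing and absorb the €532 fixed cost.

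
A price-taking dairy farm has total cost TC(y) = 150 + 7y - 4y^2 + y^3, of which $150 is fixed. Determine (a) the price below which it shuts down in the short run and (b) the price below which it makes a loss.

Shutdown price = $3; break-even price = $42

AVC = 7 - 4y + y^2; minimized at y = 2, giving min AVC = $3. That is the shutdown price.
ATC = 150/y + 7 - 4y + y^2. Setting dATC/dy = −150/y^2 − 4 + 2y = 0 gives y = 5 (since 2·5^3 − 4·5^2 = 150).
min ATC = 150/5 + 7 − 4·5 + 5^2 = $42. That is the break-even price.
For $3 ≤ P < $42 the firm produces at a loss; below $3 it shuts down.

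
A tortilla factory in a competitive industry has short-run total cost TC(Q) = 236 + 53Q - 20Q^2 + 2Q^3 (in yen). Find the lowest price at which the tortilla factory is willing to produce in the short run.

The firm shuts down when price falls below the minimum of average variable cost. AVC = VC/Q = 53 - 20Q + 2Q^2.
At the minimum of AVC, MC = AVC. MC = 53 - 40Q + 6Q^2; setting MC = AVC gives 4Q^2 - 20Q = 0, so Q = 5. min AVC = 3.
For P < ¥3 the firm produces nothing.

¥3 per unit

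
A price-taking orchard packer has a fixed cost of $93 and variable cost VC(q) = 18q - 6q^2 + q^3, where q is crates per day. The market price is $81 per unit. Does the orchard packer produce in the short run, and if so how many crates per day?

Produce at q = 7

Strip out fixed cost: VC = 18q - 6q^2 + q^3. Then AVC = 18 - 6q + q^2 and MC = 18 - 12q + 3q^2.
The AVC parabola has its vertex at q = 6/2 = 3, where AVC = 18 - 6·3 + 3^2 = $9.
P = $81 exceeds min AVC = $9, so the firm stays open.
Solving P = MC: -63 - 12q + 3q^2 = 0 ⇒ q = -3 or 7. On the upward-sloping branch, q* = 7.
Check: AVC at q = 7 is $25 ≤ P, so revenue covers variable cost.
Profit = P·q − TC = 81·7 − 268 = $299.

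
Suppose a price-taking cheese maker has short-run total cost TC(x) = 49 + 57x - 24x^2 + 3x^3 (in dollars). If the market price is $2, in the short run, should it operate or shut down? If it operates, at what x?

Strip out fixed cost: VC = 57x - 24x^2 + 3x^3. Then AVC = 57 - 24x + 3x^2 and MC = 57 - 48x + 9x^2.
AVC hits its minimum where MC = AVC, at x = 4, giving min AVC = 57 - 24·4 + 3·4^2 = $9.
With P < min AVC ($2 < $9), every unit sold adds to the loss.
Best response: produce nothing and absorb the $49 fixed cost.

Shut down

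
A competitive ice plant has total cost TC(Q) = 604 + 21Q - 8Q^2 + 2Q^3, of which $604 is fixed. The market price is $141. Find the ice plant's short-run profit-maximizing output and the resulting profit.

Profit = -$28 at Q = 6

AVC = 21 - 8Q + 2Q^2; min AVC = $13 at Q = 2. Since P = $141 ≥ min AVC, the firm produces.
MC = 21 - 16Q + 6Q^2. Setting P = MC and taking the root on the rising branch gives Q* = 6.
TR = 141·6 = 846. TC = 604 + 270 = 874. Profit = 846 − 874 = -$28.
By producing, the firm covers all variable cost plus $576 of fixed cost; shutting down would lose the full $604.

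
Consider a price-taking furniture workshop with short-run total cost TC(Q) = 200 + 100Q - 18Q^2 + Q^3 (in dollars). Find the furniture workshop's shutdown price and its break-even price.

Shutdown price = $19; break-even price = $40

Shutdown price = min AVC. AVC = 100 - 18Q + Q^2, with vertex at Q = 9 and minimum $19.
ATC = 200/Q + 100 - 18Q + Q^2. Setting dATC/dQ = −200/Q^2 − 18 + 2Q = 0 gives Q = 10 (since 2·10^3 − 18·10^2 = 200).
min ATC = 200/10 + 100 − 18·10 + 10^2 = $40. That is the break-even price.
For $19 ≤ P < $40 the firm produces at a loss; below $19 it shuts down.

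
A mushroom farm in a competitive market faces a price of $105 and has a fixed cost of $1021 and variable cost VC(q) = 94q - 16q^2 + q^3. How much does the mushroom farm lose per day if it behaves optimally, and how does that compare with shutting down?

AVC = 94 - 16q + q^2; min AVC = $30 at q = 8. Since P = $105 ≥ min AVC, the firm produces.
With MC = 94 - 32q + 3q^2, P = MC on the upward-sloping part at q* = 11.
TR = 105·11 = 1155. TC = 1021 + 429 = 1450. Profit = 1155 − 1450 = -$295.
That loss of $295 beats the $1021 the firm would lose by shutting down; producing recovers $726 of fixed cost.

Profit = -$295 at q = 11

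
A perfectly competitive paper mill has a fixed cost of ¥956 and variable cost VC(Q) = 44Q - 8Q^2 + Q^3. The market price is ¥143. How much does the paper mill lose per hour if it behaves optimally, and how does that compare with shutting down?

AVC = 44 - 8Q + Q^2 has its minimum ¥28 at Q = 4; price ¥143 clears that bar, so the firm operates.
MC = 44 - 16Q + 3Q^2. Setting P = MC and taking the root on the rising branch gives Q* = 9.
TR = 143·9 = 1287. TC = 956 + 477 = 1433. Profit = 1287 − 1433 = -¥146.
By producing, the firm covers all variable cost plus ¥810 of fixed cost; shutting down would lose the full ¥956.

Profit = -¥146 at Q = 9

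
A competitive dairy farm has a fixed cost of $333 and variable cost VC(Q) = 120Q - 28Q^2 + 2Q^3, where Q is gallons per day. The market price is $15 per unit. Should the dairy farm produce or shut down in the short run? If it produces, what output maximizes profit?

Shut down

Variable cost is VC = 120Q - 28Q^2 + 2Q^3, so AVC = VC/Q = 120 - 28Q + 2Q^2 and MC = dTC/dQ = 120 - 56Q + 6Q^2.
AVC is minimized where dAVC/dQ = -28 + 4Q = 0, at Q = 7; min AVC = 120 - 28·7 + 2·7^2 = $22.
Since P = $15 < min AVC = $22, price fails to cover variable cost at any output.
Shutting down limits the loss to fixed cost, $333.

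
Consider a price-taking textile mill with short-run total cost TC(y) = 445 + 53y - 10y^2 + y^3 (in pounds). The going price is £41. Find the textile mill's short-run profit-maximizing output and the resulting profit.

AVC = 53 - 10y + y^2 has its minimum £28 at y = 5; price £41 clears that bar, so the firm operates.
With MC = 53 - 20y + 3y^2, P = MC on the upward-sloping part at y* = 6.
TR = 41·6 = 246. TC = 445 + 174 = 619. Profit = 246 − 619 = -£373.
That loss of £373 beats the £445 the firm would lose by shutting down; producing recovers £72 of fixed cost.

Profit = -£373 at y = 6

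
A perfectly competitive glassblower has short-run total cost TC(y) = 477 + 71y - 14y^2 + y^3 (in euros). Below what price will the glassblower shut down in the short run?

€22 per unit

The shutdown price is the minimum of AVC. VC = 71y - 14y^2 + y^3, so AVC = 71 - 14y + y^2.
At the minimum of AVC, MC = AVC. MC = 71 - 28y + 3y^2; setting MC = AVC gives 2y^2 - 14y = 0, so y = 7. min AVC = 22.
So the shutdown price is €22.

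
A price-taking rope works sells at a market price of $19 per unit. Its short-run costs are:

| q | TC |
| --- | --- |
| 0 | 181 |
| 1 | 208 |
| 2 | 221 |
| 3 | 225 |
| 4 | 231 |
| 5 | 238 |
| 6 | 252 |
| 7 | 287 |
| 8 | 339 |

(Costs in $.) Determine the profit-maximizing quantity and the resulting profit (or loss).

Compute π = P·q − TC at each output: q=0: -181; q=1: -189; q=2: -183; q=3: -168; q=4: -155; q=5: -143; q=6: -138; q=7: -154; q=8: -187.
Profit is maximized at q = 6. AVC there is 71/6 = $11.83 ≤ P, so producing beats shutting down (which would give -$181).

q = 6; profit = -$138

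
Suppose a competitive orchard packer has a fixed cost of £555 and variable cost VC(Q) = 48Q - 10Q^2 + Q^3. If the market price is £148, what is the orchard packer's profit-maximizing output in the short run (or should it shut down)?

Produce at Q = 10

Variable cost is VC = 48Q - 10Q^2 + Q^3, so AVC = VC/Q = 48 - 10Q + Q^2 and MC = dTC/dQ = 48 - 20Q + 3Q^2.
AVC is minimized where dAVC/dQ = -10 + 2Q = 0, at Q = 5; min AVC = 48 - 10·5 + 5^2 = £23.
P = £148 exceeds min AVC = £23, so the firm stays open.
P = MC gives -100 - 20Q + 3Q^2 = 0, with roots -10/3 and 10. Take the larger (rising MC): Q* = 10.
Check: AVC at Q = 10 is £48 ≤ P, so revenue covers variable cost.
Profit = P·Q − TC = 148·10 − 1035 = £445.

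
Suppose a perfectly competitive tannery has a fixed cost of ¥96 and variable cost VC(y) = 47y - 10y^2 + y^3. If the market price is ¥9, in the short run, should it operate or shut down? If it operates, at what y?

Shut down

Variable cost is VC = 47y - 10y^2 + y^3, so AVC = VC/y = 47 - 10y + y^2 and MC = dTC/dy = 47 - 20y + 3y^2.
The AVC parabola has its vertex at y = 10/2 = 5, where AVC = 47 - 10·5 + 5^2 = ¥22.
P = ¥9 lies below min AVC = ¥22; no output level covers variable cost.
Best response: produce nothing and absorb the ¥96 fixed cost.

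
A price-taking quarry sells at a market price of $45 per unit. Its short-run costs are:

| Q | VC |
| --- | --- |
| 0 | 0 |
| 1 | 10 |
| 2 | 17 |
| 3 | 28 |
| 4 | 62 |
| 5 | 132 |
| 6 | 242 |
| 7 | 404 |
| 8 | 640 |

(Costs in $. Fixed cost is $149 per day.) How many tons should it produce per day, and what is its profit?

Q = 4; profit = -$31

Tabulate TR − TC: Q=0: -149; Q=1: -114; Q=2: -76; Q=3: -42; Q=4: -31; Q=5: -56; Q=6: -121; Q=7: -238; Q=8: -429.
Profit is maximized at Q = 4. AVC there is 62/4 = $15.50 ≤ P, so producing beats shutting down (which would give -$149).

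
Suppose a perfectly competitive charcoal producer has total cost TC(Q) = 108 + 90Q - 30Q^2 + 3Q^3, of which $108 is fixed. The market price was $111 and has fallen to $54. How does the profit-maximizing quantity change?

Output falls from 7 to 6

MC = 90 - 60Q + 9Q^2; the shutdown threshold is min AVC = $15 (at Q = 5).
At P = $111 ≥ min AVC, set P = MC on the rising branch: Q = 7.
At P = $54 ≥ min AVC, set P = MC: Q = 6. The firm stays open but cuts output.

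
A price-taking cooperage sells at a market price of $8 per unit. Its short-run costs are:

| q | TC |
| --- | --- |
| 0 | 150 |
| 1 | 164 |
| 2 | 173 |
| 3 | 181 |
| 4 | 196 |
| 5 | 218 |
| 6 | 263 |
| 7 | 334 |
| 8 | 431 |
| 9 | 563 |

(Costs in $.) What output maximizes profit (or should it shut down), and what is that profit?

Compute π = P·q − TC at each output: q=0: -150; q=1: -156; q=2: -157; q=3: -157; q=4: -164; q=5: -178; q=6: -215; q=7: -278; q=8: -367; q=9: -491.
Profit is highest at q = 0. Equivalently, the lowest AVC in the table is 31/3 ≈ $10.33 at q = 3, and P = $8 falls below it — price never covers variable cost, so the firm shuts down and loses only its fixed cost.

q = 0 (shut down); profit = -$150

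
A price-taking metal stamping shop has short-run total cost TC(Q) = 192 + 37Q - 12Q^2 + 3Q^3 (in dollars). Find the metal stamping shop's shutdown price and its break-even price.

Shutdown price = $25; break-even price = $85

AVC = 37 - 12Q + 3Q^2; minimized at Q = 2, giving min AVC = $25. That is the shutdown price.
ATC = 192/Q + 37 - 12Q + 3Q^2. Setting dATC/dQ = −192/Q^2 − 12 + 6Q = 0 gives Q = 4 (since 6·4^3 − 12·4^2 = 192).
min ATC = 192/4 + 37 − 12·4 + 3·4^2 = $85. That is the break-even price.
Between these two prices the firm operates at a loss; above $85 it earns a profit.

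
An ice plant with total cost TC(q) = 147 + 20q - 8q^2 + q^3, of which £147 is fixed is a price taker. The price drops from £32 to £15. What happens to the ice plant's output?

Output falls from 6 to 5

MC = 20 - 16q + 3q^2; the shutdown threshold is min AVC = £4 (at q = 4).
With P = £32 above the shutdown price, P = MC gives q = 6.
At P = £15 ≥ min AVC, set P = MC: q = 5. The firm stays open but cuts output.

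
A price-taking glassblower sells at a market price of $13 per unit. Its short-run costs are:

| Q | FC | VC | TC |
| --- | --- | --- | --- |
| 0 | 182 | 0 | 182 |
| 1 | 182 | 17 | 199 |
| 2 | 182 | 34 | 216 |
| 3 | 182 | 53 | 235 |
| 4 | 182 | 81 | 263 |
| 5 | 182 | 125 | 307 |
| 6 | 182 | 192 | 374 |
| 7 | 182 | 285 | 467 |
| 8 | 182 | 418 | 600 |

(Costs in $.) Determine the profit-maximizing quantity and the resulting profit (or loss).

Profit at each row (π = 13Q − TC): Q=0: -182; Q=1: -186; Q=2: -190; Q=3: -196; Q=4: -211; Q=5: -242; Q=6: -296; Q=7: -376; Q=8: -496.
Profit is highest at Q = 0. Equivalently, the lowest AVC in the table is 17/1 ≈ $17 at Q = 1, and P = $13 falls below it — price never covers variable cost, so the firm shuts down and loses only its fixed cost.

Q = 0 (shut down); profit = -$182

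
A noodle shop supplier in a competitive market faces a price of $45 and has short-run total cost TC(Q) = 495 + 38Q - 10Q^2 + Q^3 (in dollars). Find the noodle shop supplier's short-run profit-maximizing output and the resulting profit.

AVC = 38 - 10Q + Q^2; min AVC = $13 at Q = 5. Since P = $45 ≥ min AVC, the firm produces.
MC = 38 - 20Q + 3Q^2. Setting P = MC and taking the root on the rising branch gives Q* = 7.
TR = 45·7 = 315. TC = 495 + 119 = 614. Profit = 315 − 614 = -$299.
By producing, the firm covers all variable cost plus $196 of fixed cost; shutting down would lose the full $495.

Profit = -$299 at Q = 7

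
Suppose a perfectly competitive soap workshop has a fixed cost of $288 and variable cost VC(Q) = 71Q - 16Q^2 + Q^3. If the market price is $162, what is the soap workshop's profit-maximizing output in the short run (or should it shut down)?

Produce at Q = 13

From TC, MC = TC'(Q) = 71 - 32Q + 3Q^2 and AVC = VC/Q = 71 - 16Q + Q^2.
The AVC parabola has its vertex at Q = 16/2 = 8, where AVC = 71 - 16·8 + 8^2 = $7.
P = $162 exceeds min AVC = $7, so the firm stays open.
Set P = MC: 162 = 71 - 32Q + 3Q^2 → -91 - 32Q + 3Q^2 = 0. The roots are Q = -7/3 and Q = 13; the profit-maximizing output is on the rising part of MC, so Q* = 13.
Check: AVC at Q = 13 is $32 ≤ P, so revenue covers variable cost.
Profit = P·Q − TC = 162·13 − 704 = $1402.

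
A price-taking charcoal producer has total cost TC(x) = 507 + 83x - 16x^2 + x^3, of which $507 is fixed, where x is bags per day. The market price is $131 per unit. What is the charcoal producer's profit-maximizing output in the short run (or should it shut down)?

Produce at x = 12

Strip out fixed cost: VC = 83x - 16x^2 + x^3. Then AVC = 83 - 16x + x^2 and MC = 83 - 32x + 3x^2.
The AVC parabola has its vertex at x = 16/2 = 8, where AVC = 83 - 16·8 + 8^2 = $19.
Since P = $131 ≥ min AVC = $19, price covers variable cost and the firm should produce.
Solving P = MC: -48 - 32x + 3x^2 = 0 ⇒ x = -4/3 or 12. On the upward-sloping branch, x* = 12.
Check: AVC at x = 12 is $35 ≤ P, so revenue covers variable cost.
Profit = P·x − TC = 131·12 − 927 = $645.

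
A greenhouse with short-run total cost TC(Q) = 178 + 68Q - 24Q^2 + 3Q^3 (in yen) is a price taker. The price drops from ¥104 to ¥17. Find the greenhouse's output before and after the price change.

Output falls from 6 to 0 (the firm shuts down)

AVC = 68 - 24Q + 3Q^2, minimized at Q = 4 where min AVC = ¥20. MC = 68 - 48Q + 9Q^2.
With P = ¥104 above the shutdown price, P = MC gives Q = 6.
At P = ¥17 < min AVC = ¥20, price no longer covers variable cost at any output, so the firm shuts down: Q = 0.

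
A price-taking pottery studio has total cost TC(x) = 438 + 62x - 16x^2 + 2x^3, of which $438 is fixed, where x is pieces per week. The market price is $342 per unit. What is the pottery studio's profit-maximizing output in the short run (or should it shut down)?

Strip out fixed cost: VC = 62x - 16x^2 + 2x^3. Then AVC = 62 - 16x + 2x^2 and MC = 62 - 32x + 6x^2.
AVC is minimized where dAVC/dx = -16 + 4x = 0, at x = 4; min AVC = 62 - 16·4 + 2·4^2 = $30.
Because $342 ≥ $30, revenue can cover variable cost; the firm operates.
P = MC gives -280 - 32x + 6x^2 = 0, with roots -14/3 and 10. Take the larger (rising MC): x* = 10.
Check: AVC at x = 10 is $102 ≤ P, so revenue covers variable cost.
Profit = P·x − TC = 342·10 − 1458 = $1962.

Produce at x = 10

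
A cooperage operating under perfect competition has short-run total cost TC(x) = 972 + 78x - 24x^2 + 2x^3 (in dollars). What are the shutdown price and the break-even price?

Shutdown price = $6; break-even price = $132

AVC = 78 - 24x + 2x^2; minimized at x = 6, giving min AVC = $6. That is the shutdown price.
ATC = 972/x + 78 - 24x + 2x^2. Setting dATC/dx = −972/x^2 − 24 + 4x = 0 gives x = 9 (since 4·9^3 − 24·9^2 = 972).
min ATC = 972/9 + 78 − 24·9 + 2·9^2 = $132. That is the break-even price.
Between these two prices the firm operates at a loss; above $132 it earns a profit.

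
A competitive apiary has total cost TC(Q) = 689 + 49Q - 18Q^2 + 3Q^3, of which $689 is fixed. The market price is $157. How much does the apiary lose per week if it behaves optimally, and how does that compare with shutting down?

Profit = -$41 at Q = 6

AVC = 49 - 18Q + 3Q^2; min AVC = $22 at Q = 3. Since P = $157 ≥ min AVC, the firm produces.
MC = 49 - 36Q + 9Q^2. Setting P = MC and taking the root on the rising branch gives Q* = 6.
TR = 157·6 = 942. TC = 689 + 294 = 983. Profit = 942 − 983 = -$41.
Shutting down would mean losing the fixed cost of $689, so operating at a loss of $41 is better by $648.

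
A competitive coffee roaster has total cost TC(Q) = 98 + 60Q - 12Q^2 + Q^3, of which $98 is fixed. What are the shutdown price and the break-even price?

Shutdown price = $24; break-even price = $39

Shutdown price = min AVC. AVC = 60 - 12Q + Q^2, with vertex at Q = 6 and minimum $24.
ATC = 98/Q + 60 - 12Q + Q^2. Setting dATC/dQ = −98/Q^2 − 12 + 2Q = 0 gives Q = 7 (since 2·7^3 − 12·7^2 = 98).
min ATC = 98/7 + 60 − 12·7 + 7^2 = $39. That is the break-even price.
Between these two prices the firm operates at a loss; above $39 it earns a profit.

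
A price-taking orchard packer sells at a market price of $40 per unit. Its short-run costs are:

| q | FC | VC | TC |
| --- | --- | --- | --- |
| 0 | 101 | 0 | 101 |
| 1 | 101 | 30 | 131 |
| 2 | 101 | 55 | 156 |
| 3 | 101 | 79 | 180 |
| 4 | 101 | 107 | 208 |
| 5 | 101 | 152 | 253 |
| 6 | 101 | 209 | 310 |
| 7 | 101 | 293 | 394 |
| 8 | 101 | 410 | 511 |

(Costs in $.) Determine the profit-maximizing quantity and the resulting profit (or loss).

q = 4; profit = -$48

Compute π = P·q − TC at each output: q=0: -101; q=1: -91; q=2: -76; q=3: -60; q=4: -48; q=5: -53; q=6: -70; q=7: -114; q=8: -191.
Profit is maximized at q = 4. AVC there is 107/4 = $26.75 ≤ P, so producing beats shutting down (which would give -$101).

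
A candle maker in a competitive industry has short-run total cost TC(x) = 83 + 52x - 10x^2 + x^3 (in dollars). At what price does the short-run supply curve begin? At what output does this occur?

The firm shuts down when price falls below the minimum of average variable cost. AVC = VC/x = 52 - 10x + x^2.
At the minimum of AVC, MC = AVC. MC = 52 - 20x + 3x^2; setting MC = AVC gives 2x^2 - 10x = 0, so x = 5. min AVC = 27.
For P < $27 the firm produces nothing.

$27 per unit, at x = 5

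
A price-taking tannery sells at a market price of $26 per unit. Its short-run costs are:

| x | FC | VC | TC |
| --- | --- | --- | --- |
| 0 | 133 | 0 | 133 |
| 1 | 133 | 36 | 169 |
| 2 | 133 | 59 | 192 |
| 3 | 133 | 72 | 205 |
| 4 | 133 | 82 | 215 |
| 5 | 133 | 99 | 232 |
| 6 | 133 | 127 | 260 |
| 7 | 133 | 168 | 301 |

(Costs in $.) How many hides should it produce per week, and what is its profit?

Compute π = P·x − TC at each output: x=0: -133; x=1: -143; x=2: -140; x=3: -127; x=4: -111; x=5: -102; x=6: -104; x=7: -119.
Profit is maximized at x = 5. AVC there is 99/5 = $19.80 ≤ P, so producing beats shutting down (which would give -$133).

x = 5; profit = -$102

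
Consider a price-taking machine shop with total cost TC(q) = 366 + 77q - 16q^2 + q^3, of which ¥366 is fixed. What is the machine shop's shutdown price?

The shutdown price is the minimum of AVC. VC = 77q - 16q^2 + q^3, so AVC = 77 - 16q + q^2.
dAVC/dq = -16 + 2q = 0 gives q = 8. min AVC = 77 - 16·8 + 8^2 = 13.
So the shutdown price is ¥13.

¥13 per unit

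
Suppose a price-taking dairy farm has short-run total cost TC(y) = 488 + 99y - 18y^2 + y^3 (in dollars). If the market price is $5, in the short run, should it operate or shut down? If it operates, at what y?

Shut down

Strip out fixed cost: VC = 99y - 18y^2 + y^3. Then AVC = 99 - 18y + y^2 and MC = 99 - 36y + 3y^2.
AVC is minimized where dAVC/dy = -18 + 2y = 0, at y = 9; min AVC = 99 - 18·9 + 9^2 = $18.
With P < min AVC ($5 < $18), every unit sold adds to the loss.
Best response: produce nothing and absorb the $488 fixed cost.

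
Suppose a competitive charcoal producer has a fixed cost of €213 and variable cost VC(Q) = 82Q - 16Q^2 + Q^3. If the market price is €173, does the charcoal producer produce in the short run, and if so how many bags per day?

Produce at Q = 13

Strip out fixed cost: VC = 82Q - 16Q^2 + Q^3. Then AVC = 82 - 16Q + Q^2 and MC = 82 - 32Q + 3Q^2.
The AVC parabola has its vertex at Q = 16/2 = 8, where AVC = 82 - 16·8 + 8^2 = €18.
Because €173 ≥ €18, revenue can cover variable cost; the firm operates.
Solving P = MC: -91 - 32Q + 3Q^2 = 0 ⇒ Q = -7/3 or 13. On the upward-sloping branch, Q* = 13.
Check: AVC at Q = 13 is €43 ≤ P, so revenue covers variable cost.
Profit = P·Q − TC = 173·13 − 772 = €1477.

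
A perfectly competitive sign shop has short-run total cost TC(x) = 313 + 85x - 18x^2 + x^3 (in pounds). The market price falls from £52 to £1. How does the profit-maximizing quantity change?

Output falls from 11 to 0 (the firm shuts down)

MC = 85 - 36x + 3x^2; the shutdown threshold is min AVC = £4 (at x = 9).
With P = £52 above the shutdown price, P = MC gives x = 11.
At P = £1 < min AVC = £4, price no longer covers variable cost at any output, so the firm shuts down: x = 0.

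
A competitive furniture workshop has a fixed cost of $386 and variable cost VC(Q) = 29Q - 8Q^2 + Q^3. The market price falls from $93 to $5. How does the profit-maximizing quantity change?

MC = 29 - 16Q + 3Q^2; the shutdown threshold is min AVC = $13 (at Q = 4).
With P = $93 above the shutdown price, P = MC gives Q = 8.
At P = $5 < min AVC = $13, price no longer covers variable cost at any output, so the firm shuts down: Q = 0.

Output falls from 8 to 0 (the firm shuts down)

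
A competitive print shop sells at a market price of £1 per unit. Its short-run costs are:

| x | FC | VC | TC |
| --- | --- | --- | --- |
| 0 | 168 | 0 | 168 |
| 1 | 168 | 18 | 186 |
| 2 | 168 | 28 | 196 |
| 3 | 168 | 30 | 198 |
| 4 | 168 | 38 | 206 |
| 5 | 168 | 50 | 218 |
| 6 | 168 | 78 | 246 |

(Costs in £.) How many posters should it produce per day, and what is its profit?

Compute π = P·x − TC at each output: x=0: -168; x=1: -185; x=2: -194; x=3: -195; x=4: -202; x=5: -213; x=6: -240.
Profit is highest at x = 0. Equivalently, the lowest AVC in the table is 38/4 ≈ £9.50 at x = 4, and P = £1 falls below it — price never covers variable cost, so the firm shuts down and loses only its fixed cost.

x = 0 (shut down); profit = -£168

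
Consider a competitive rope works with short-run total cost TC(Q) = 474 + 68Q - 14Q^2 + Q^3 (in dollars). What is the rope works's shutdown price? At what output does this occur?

$19 per unit, at Q = 7

Short-run supply begins at min AVC. From VC = 68Q - 14Q^2 + Q^3, AVC = 68 - 14Q + Q^2.
dAVC/dQ = -14 + 2Q = 0 gives Q = 7. min AVC = 68 - 14·7 + 7^2 = 19.
For P < $19 the firm produces nothing.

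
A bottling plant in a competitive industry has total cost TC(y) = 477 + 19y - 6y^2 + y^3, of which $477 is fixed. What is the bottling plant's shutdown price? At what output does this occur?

$10 per unit, at y = 3

The shutdown price is the minimum of AVC. VC = 19y - 6y^2 + y^3, so AVC = 19 - 6y + y^2.
dAVC/dy = -6 + 2y = 0 gives y = 3. min AVC = 19 - 6·3 + 3^2 = 10.
The firm shuts down for any P below $10.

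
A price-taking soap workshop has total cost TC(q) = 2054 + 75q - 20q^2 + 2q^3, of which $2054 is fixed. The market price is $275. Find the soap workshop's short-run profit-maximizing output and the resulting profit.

AVC = 75 - 20q + 2q^2; min AVC = $25 at q = 5. Since P = $275 ≥ min AVC, the firm produces.
MC = 75 - 40q + 6q^2. Setting P = MC and taking the root on the rising branch gives q* = 10.
TR = 275·10 = 2750. TC = 2054 + 750 = 2804. Profit = 2750 − 2804 = -$54.
By producing, the firm covers all variable cost plus $2000 of fixed cost; shutting down would lose the full $2054.

Profit = -$54 at q = 10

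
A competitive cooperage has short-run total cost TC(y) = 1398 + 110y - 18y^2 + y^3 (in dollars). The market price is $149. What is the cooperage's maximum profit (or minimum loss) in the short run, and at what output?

Profit = -$46 at y = 13

AVC = 110 - 18y + y^2; min AVC = $29 at y = 9. Since P = $149 ≥ min AVC, the firm produces.
MC = 110 - 36y + 3y^2. Setting P = MC and taking the root on the rising branch gives y* = 13.
TR = 149·13 = 1937. TC = 1398 + 585 = 1983. Profit = 1937 − 1983 = -$46.
That loss of $46 beats the $1398 the firm would lose by shutting down; producing recovers $1352 of fixed cost.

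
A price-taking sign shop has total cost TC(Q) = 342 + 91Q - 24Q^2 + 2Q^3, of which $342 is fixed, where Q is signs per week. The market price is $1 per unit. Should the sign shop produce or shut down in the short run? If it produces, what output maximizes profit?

Variable cost is VC = 91Q - 24Q^2 + 2Q^3, so AVC = VC/Q = 91 - 24Q + 2Q^2 and MC = dTC/dQ = 91 - 48Q + 6Q^2.
AVC hits its minimum where MC = AVC, at Q = 6, giving min AVC = 91 - 24·6 + 2·6^2 = $19.
Since P = $1 < min AVC = $19, price fails to cover variable cost at any output.
The firm minimizes its loss by shutting down and losing only its fixed cost of $342.

Shut down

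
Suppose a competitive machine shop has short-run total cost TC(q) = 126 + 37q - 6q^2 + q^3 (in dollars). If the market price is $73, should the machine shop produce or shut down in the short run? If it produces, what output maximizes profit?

From TC, MC = TC'(q) = 37 - 12q + 3q^2 and AVC = VC/q = 37 - 6q + q^2.
AVC is minimized where dAVC/dq = -6 + 2q = 0, at q = 3; min AVC = 37 - 6·3 + 3^2 = $28.
Because $73 ≥ $28, revenue can cover variable cost; the firm operates.
Solving P = MC: -36 - 12q + 3q^2 = 0 ⇒ q = -2 or 6. On the upward-sloping branch, q* = 6.
Check: AVC at q = 6 is $37 ≤ P, so revenue covers variable cost.
Profit = P·q − TC = 73·6 − 348 = $90.

Produce at q = 6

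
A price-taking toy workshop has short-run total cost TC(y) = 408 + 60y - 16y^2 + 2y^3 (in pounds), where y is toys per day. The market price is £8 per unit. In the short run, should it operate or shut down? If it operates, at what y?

Shut down

From TC, MC = TC'(y) = 60 - 32y + 6y^2 and AVC = VC/y = 60 - 16y + 2y^2.
AVC is minimized where dAVC/dy = -16 + 4y = 0, at y = 4; min AVC = 60 - 16·4 + 2·4^2 = £28.
P = £8 lies below min AVC = £28; no output level covers variable cost.
Best response: produce nothing and absorb the £408 fixed cost.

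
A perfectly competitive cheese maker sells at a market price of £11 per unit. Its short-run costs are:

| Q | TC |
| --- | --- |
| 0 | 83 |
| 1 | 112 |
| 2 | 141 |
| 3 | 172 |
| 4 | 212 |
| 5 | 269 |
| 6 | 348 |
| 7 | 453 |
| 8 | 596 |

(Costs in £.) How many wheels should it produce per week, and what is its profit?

Q = 0 (shut down); profit = -£83

Compute π = P·Q − TC at each output: Q=0: -83; Q=1: -101; Q=2: -119; Q=3: -139; Q=4: -168; Q=5: -214; Q=6: -282; Q=7: -376; Q=8: -508.
Profit is highest at Q = 0. Equivalently, the lowest AVC in the table is 29/1 ≈ £29 at Q = 1, and P = £11 falls below it — price never covers variable cost, so the firm shuts down and loses only its fixed cost.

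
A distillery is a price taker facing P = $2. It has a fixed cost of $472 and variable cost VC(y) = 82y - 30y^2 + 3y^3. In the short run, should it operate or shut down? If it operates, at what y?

Variable cost is VC = 82y - 30y^2 + 3y^3, so AVC = VC/y = 82 - 30y + 3y^2 and MC = dTC/dy = 82 - 60y + 9y^2.
The AVC parabola has its vertex at y = 30/6 = 5, where AVC = 82 - 30·5 + 3·5^2 = $7.
Since P = $2 < min AVC = $7, price fails to cover variable cost at any output.
Shutting down limits the loss to fixed cost, $472.

Shut down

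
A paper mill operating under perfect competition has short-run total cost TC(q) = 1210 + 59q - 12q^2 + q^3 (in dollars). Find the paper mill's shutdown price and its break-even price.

Shutdown price = $23; break-even price = $158

Shutdown price = min AVC. AVC = 59 - 12q + q^2, with vertex at q = 6 and minimum $23.
ATC = 1210/q + 59 - 12q + q^2. Setting dATC/dq = −1210/q^2 − 12 + 2q = 0 gives q = 11 (since 2·11^3 − 12·11^2 = 1210).
min ATC = 1210/11 + 59 − 12·11 + 11^2 = $158. That is the break-even price.
Between these two prices the firm operates at a loss; above $158 it earns a profit.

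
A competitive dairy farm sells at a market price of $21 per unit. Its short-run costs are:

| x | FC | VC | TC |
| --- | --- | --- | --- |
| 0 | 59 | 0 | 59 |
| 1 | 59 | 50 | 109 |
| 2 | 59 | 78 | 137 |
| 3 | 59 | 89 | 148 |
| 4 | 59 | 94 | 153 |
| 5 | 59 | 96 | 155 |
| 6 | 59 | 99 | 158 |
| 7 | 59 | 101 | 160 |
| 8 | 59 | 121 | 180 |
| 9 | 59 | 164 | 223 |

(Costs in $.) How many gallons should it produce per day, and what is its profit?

Compute π = P·x − TC at each output: x=0: -59; x=1: -88; x=2: -95; x=3: -85; x=4: -69; x=5: -50; x=6: -32; x=7: -13; x=8: -12; x=9: -34.
Profit is maximized at x = 8. AVC there is 121/8 = $15.12 ≤ P, so producing beats shutting down (which would give -$59).

x = 8; profit = -$12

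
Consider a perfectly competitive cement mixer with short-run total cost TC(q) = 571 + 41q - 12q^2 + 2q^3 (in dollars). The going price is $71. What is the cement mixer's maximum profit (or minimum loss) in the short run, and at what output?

Profit = -$371 at q = 5

AVC = 41 - 12q + 2q^2 has its minimum $23 at q = 3; price $71 clears that bar, so the firm operates.
MC = 41 - 24q + 6q^2. Setting P = MC and taking the root on the rising branch gives q* = 5.
TR = 71·5 = 355. TC = 571 + 155 = 726. Profit = 355 − 726 = -$371.
By producing, the firm covers all variable cost plus $200 of fixed cost; shutting down would lose the full $571.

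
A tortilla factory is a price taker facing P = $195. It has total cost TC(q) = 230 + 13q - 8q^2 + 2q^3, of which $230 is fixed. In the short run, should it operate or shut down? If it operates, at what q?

Produce at q = 7

Variable cost is VC = 13q - 8q^2 + 2q^3, so AVC = VC/q = 13 - 8q + 2q^2 and MC = dTC/dq = 13 - 16q + 6q^2.
AVC is minimized where dAVC/dq = -8 + 4q = 0, at q = 2; min AVC = 13 - 8·2 + 2·2^2 = $5.
Since P = $195 ≥ min AVC = $5, price covers variable cost and the firm should produce.
Solving P = MC: -182 - 16q + 6q^2 = 0 ⇒ q = -13/3 or 7. On the upward-sloping branch, q* = 7.
Check: AVC at q = 7 is $55 ≤ P, so revenue covers variable cost.
Profit = P·q − TC = 195·7 − 615 = $750.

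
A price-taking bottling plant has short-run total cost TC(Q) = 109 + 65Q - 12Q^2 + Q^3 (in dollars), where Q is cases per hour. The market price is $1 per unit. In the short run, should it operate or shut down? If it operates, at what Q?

Shut down

Variable cost is VC = 65Q - 12Q^2 + Q^3, so AVC = VC/Q = 65 - 12Q + Q^2 and MC = dTC/dQ = 65 - 24Q + 3Q^2.
The AVC parabola has its vertex at Q = 12/2 = 6, where AVC = 65 - 12·6 + 6^2 = $29.
P = $1 lies below min AVC = $29; no output level covers variable cost.
The firm minimizes its loss by shutting down and losing only its fixed cost of $109.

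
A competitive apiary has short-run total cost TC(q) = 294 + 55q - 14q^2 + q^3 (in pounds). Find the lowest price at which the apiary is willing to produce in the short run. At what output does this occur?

The shutdown price is the minimum of AVC. VC = 55q - 14q^2 + q^3, so AVC = 55 - 14q + q^2.
At the minimum of AVC, MC = AVC. MC = 55 - 28q + 3q^2; setting MC = AVC gives 2q^2 - 14q = 0, so q = 7. min AVC = 6.
For P < £6 the firm produces nothing.

£6 per unit, at q = 7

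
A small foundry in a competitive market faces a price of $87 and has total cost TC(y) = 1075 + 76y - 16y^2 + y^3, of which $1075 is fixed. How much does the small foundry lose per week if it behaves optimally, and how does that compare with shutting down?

AVC = 76 - 16y + y^2; min AVC = $12 at y = 8. Since P = $87 ≥ min AVC, the firm produces.
With MC = 76 - 32y + 3y^2, P = MC on the upward-sloping part at y* = 11.
TR = 87·11 = 957. TC = 1075 + 231 = 1306. Profit = 957 − 1306 = -$349.
That loss of $349 beats the $1075 the firm would lose by shutting down; producing recovers $726 of fixed cost.

Profit = -$349 at y = 11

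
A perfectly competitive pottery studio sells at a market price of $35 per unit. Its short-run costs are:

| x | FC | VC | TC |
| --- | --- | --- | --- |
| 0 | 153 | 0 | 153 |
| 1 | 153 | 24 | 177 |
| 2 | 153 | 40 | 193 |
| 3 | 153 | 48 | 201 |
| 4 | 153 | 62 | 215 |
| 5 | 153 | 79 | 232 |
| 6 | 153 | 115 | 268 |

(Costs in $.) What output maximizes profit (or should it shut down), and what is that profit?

Profit at each row (π = 35x − TC): x=0: -153; x=1: -142; x=2: -123; x=3: -96; x=4: -75; x=5: -57; x=6: -58.
Profit is maximized at x = 5. AVC there is 79/5 = $15.80 ≤ P, so producing beats shutting down (which would give -$153).

x = 5; profit = -$57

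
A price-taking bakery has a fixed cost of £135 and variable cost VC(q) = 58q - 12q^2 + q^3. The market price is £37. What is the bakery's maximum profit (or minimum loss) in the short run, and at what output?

Profit = -£37 at q = 7

AVC = 58 - 12q + q^2; min AVC = £22 at q = 6. Since P = £37 ≥ min AVC, the firm produces.
MC = 58 - 24q + 3q^2. Setting P = MC and taking the root on the rising branch gives q* = 7.
TR = 37·7 = 259. TC = 135 + 161 = 296. Profit = 259 − 296 = -£37.
Shutting down would mean losing the fixed cost of £135, so operating at a loss of £37 is better by £98.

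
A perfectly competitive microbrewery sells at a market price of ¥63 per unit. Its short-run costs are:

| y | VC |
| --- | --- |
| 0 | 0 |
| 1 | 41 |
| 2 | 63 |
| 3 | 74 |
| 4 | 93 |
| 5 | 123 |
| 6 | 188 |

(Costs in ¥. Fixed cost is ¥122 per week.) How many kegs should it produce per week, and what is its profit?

y = 5; profit = ¥70

Tabulate TR − TC: y=0: -122; y=1: -100; y=2: -59; y=3: -7; y=4: 37; y=5: 70; y=6: 68.
Profit is maximized at y = 5. AVC there is 123/5 = ¥24.60 ≤ P, so producing beats shutting down (which would give -¥122).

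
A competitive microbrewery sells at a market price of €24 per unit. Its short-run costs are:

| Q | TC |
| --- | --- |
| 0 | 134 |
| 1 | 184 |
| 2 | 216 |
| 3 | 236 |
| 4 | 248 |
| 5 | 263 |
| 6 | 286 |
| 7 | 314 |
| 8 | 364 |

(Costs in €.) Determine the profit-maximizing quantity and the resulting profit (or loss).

Tabulate TR − TC: Q=0: -134; Q=1: -160; Q=2: -168; Q=3: -164; Q=4: -152; Q=5: -143; Q=6: -142; Q=7: -146; Q=8: -172.
Profit is highest at Q = 0. Equivalently, the lowest AVC in the table is 152/6 ≈ €25.33 at Q = 6, and P = €24 falls below it — price never covers variable cost, so the firm shuts down and loses only its fixed cost.

Q = 0 (shut down); profit = -€134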